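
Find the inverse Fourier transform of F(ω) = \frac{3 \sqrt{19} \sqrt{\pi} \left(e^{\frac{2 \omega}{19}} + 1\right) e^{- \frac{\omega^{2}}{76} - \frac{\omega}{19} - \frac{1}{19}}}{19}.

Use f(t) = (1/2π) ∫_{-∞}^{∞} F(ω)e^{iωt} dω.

f(t) = 6 e^{- 19 t^{2}} \cos{\left(2 t \right)}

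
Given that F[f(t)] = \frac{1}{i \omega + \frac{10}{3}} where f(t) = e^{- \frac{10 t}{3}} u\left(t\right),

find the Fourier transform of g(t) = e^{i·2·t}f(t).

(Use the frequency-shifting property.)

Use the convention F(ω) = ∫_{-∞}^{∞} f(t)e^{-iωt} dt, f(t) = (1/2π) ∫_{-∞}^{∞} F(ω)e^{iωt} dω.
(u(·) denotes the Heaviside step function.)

F[g](ω) = \frac{3}{3 i \left(\omega - 2\right) + 10}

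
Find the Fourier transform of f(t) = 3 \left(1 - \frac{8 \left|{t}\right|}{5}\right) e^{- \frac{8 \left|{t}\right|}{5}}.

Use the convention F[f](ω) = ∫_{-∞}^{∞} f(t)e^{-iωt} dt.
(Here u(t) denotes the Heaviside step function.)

F(ω) = \frac{12000 \omega^{2}}{\left(25 \omega^{2} + 64\right)^{2}}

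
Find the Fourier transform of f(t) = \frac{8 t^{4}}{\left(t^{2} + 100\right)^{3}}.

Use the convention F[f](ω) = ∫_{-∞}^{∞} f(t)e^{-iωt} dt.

F(ω) = \frac{\pi \left(100 \omega^{2} - 50 \left|{\omega}\right| + 3\right) e^{- 10 \left|{\omega}\right|}}{10}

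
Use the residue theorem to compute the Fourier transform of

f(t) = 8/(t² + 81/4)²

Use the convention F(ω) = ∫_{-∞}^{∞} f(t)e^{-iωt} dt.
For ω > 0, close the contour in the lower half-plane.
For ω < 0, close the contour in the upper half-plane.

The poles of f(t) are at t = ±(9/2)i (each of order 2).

Let g(z) = f(z)e^{-iωz}; for large |z| the factor e^{-iωz} decays in the lower half-plane when ω > 0 and in the upper half-plane when ω < 0.

Case ω > 0 (lower half-plane, clockwise contour ⇒ F(ω) = -2πi·ΣRes):
  Res_{z = - \frac{9 i}{2}} g(z) = \frac{8 i \left(9 \omega + 2\right) e^{- \frac{9 \omega}{2}}}{729} (pole of order 2)
  F(ω) = -2πi·ΣRes = \frac{16 \pi \left(9 \omega + 2\right) e^{- \frac{9 \omega}{2}}}{729}

Case ω < 0 (upper half-plane, counterclockwise contour ⇒ F(ω) = +2πi·ΣRes):
  Res_{z = \frac{9 i}{2}} g(z) = \frac{8 i \left(9 \omega - 2\right) e^{\frac{9 \omega}{2}}}{729} (pole of order 2)
  F(ω) = 2πi·ΣRes = \frac{16 \pi \left(2 - 9 \omega\right) e^{\frac{9 \omega}{2}}}{729}

Both cases combine into a single formula in |ω|:

F(ω) = \frac{16 \pi \left(9 \left|{\omega}\right| + 2\right) e^{- \frac{9 \left|{\omega}\right|}{2}}}{729}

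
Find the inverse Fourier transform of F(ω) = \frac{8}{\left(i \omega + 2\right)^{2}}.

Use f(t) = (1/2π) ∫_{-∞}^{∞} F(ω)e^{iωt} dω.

f(t) = 8 t e^{- 2 t} u\left(t\right)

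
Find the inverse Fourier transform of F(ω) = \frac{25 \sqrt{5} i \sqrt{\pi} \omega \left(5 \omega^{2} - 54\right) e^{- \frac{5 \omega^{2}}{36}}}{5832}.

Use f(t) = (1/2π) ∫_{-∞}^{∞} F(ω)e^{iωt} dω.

f(t) = 3 t^{3} e^{- \frac{9 t^{2}}{5}}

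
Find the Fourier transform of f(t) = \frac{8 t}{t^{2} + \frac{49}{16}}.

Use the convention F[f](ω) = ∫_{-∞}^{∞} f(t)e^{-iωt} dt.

F(ω) = - 8 i \pi e^{- \frac{7 \left|{\omega}\right|}{4}} \operatorname{sign}{\left(\omega \right)}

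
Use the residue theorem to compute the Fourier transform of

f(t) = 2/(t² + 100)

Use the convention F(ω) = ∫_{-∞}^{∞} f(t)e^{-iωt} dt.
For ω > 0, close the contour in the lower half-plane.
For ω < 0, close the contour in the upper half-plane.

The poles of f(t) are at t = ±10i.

Let g(z) = f(z)e^{-iωz}; for large |z| the factor e^{-iωz} decays in the lower half-plane when ω > 0 and in the upper half-plane when ω < 0.

Case ω > 0 (lower half-plane, clockwise contour ⇒ F(ω) = -2πi·ΣRes):
  Res_{z = - 10 i} g(z) = \frac{i e^{- 10 \omega}}{10}
  F(ω) = -2πi·ΣRes = \frac{\pi e^{- 10 \omega}}{5}

Case ω < 0 (upper half-plane, counterclockwise contour ⇒ F(ω) = +2πi·ΣRes):
  Res_{z = 10 i} g(z) = - \frac{i e^{10 \omega}}{10}
  F(ω) = 2πi·ΣRes = \frac{\pi e^{10 \omega}}{5}

Both cases combine into a single formula in |ω|:

F(ω) = \frac{\pi e^{- 10 \left|{\omega}\right|}}{5}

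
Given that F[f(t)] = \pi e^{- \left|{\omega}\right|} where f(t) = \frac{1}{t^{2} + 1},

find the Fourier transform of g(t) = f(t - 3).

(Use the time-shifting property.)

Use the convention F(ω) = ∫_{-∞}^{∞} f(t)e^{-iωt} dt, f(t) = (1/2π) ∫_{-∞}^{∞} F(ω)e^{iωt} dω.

F[g](ω) = \pi e^{- 3 i \omega - \left|{\omega}\right|}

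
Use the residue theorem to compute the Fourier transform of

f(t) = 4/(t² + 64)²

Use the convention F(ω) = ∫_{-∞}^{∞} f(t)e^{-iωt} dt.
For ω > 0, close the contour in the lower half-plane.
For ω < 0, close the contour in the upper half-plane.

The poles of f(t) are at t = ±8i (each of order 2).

Let g(z) = f(z)e^{-iωz}; for large |z| the factor e^{-iωz} decays in the lower half-plane when ω > 0 and in the upper half-plane when ω < 0.

Case ω > 0 (lower half-plane, clockwise contour ⇒ F(ω) = -2πi·ΣRes):
  Res_{z = - 8 i} g(z) = \frac{i \left(8 \omega + 1\right) e^{- 8 \omega}}{512} (pole of order 2)
  F(ω) = -2πi·ΣRes = \frac{\pi \left(8 \omega + 1\right) e^{- 8 \omega}}{256}

Case ω < 0 (upper half-plane, counterclockwise contour ⇒ F(ω) = +2πi·ΣRes):
  Res_{z = 8 i} g(z) = \frac{i \left(8 \omega - 1\right) e^{8 \omega}}{512} (pole of order 2)
  F(ω) = 2πi·ΣRes = \frac{\pi \left(1 - 8 \omega\right) e^{8 \omega}}{256}

Both cases combine into a single formula in |ω|:

F(ω) = \frac{\pi \left(8 \left|{\omega}\right| + 1\right) e^{- 8 \left|{\omega}\right|}}{256}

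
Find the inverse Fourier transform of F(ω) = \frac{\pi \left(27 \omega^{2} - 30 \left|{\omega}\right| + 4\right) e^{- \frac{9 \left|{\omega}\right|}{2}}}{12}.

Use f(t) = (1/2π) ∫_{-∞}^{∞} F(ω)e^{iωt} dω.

f(t) = \frac{4 t^{4}}{\left(t^{2} + \frac{81}{4}\right)^{3}}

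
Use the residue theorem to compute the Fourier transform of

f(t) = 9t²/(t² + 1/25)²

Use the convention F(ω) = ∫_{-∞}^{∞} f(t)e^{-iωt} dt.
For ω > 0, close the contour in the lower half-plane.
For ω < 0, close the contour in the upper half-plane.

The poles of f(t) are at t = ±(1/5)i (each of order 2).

Let g(z) = f(z)e^{-iωz}; for large |z| the factor e^{-iωz} decays in the lower half-plane when ω > 0 and in the upper half-plane when ω < 0.

Case ω > 0 (lower half-plane, clockwise contour ⇒ F(ω) = -2πi·ΣRes):
  Res_{z = - \frac{i}{5}} g(z) = \frac{9 i \left(5 - \omega\right) e^{- \frac{\omega}{5}}}{4} (pole of order 2)
  F(ω) = -2πi·ΣRes = \frac{9 \pi \left(5 - \omega\right) e^{- \frac{\omega}{5}}}{2}

Case ω < 0 (upper half-plane, counterclockwise contour ⇒ F(ω) = +2πi·ΣRes):
  Res_{z = \frac{i}{5}} g(z) = \frac{9 i \left(- \omega - 5\right) e^{\frac{\omega}{5}}}{4} (pole of order 2)
  F(ω) = 2πi·ΣRes = \frac{9 \pi \left(\omega + 5\right) e^{\frac{\omega}{5}}}{2}

Both cases combine into a single formula in |ω|:

F(ω) = \frac{9 \pi \left(5 - \left|{\omega}\right|\right) e^{- \frac{\left|{\omega}\right|}{5}}}{2}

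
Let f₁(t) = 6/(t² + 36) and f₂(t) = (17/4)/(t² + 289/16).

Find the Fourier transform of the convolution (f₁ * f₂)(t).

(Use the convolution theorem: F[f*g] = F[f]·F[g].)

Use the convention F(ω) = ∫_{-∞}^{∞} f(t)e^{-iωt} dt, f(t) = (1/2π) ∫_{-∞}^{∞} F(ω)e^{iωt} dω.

F[f₁*f₂](ω) = \pi^{2} e^{- \frac{41 \left|{\omega}\right|}{4}}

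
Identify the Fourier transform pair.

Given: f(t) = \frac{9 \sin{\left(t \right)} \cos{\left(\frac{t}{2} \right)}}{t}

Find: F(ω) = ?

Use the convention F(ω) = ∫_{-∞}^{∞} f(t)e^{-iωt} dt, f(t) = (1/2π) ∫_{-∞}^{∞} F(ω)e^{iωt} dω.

F(ω) = \begin{cases} 9 \pi & \text{for}\: \omega > - \frac{1}{2} \wedge \omega < \frac{1}{2} \\\frac{9 \pi}{2} & \text{for}\: \omega > - \frac{3}{2} \wedge \omega < \frac{3}{2} \\0 & \text{otherwise} \end{cases}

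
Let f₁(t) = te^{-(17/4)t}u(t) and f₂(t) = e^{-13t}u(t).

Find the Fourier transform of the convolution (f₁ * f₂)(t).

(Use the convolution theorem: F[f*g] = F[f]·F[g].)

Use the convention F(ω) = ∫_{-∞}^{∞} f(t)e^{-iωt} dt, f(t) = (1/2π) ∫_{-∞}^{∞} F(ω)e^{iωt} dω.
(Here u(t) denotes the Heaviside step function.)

F[f₁*f₂](ω) = \frac{16}{\left(i \omega + 13\right) \left(4 i \omega + 17\right)^{2}}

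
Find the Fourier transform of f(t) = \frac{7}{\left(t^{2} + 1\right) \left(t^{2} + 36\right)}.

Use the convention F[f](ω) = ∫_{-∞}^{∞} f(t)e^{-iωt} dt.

F(ω) = \frac{\pi e^{- \left|{\omega}\right|}}{5} - \frac{\pi e^{- 6 \left|{\omega}\right|}}{30}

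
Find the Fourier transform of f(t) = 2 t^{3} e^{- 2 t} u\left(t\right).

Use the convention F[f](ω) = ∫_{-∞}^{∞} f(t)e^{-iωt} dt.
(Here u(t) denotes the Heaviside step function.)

F(ω) = \frac{12}{\left(i \omega + 2\right)^{4}}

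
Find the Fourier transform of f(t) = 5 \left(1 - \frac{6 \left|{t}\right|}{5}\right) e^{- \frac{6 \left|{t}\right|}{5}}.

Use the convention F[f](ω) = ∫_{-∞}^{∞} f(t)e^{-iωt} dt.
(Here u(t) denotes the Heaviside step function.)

F(ω) = \frac{15000 \omega^{2}}{\left(25 \omega^{2} + 36\right)^{2}}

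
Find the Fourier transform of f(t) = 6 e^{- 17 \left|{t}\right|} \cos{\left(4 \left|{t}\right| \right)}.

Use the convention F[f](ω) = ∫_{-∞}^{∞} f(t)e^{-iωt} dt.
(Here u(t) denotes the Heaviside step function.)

F(ω) = \frac{204 \left(\omega^{2} + 305\right)}{\omega^{4} + 546 \omega^{2} + 93025}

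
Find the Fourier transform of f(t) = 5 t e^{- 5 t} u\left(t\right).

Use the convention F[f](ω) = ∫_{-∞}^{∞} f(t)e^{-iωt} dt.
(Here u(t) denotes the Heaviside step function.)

F(ω) = \frac{5}{\left(i \omega + 5\right)^{2}}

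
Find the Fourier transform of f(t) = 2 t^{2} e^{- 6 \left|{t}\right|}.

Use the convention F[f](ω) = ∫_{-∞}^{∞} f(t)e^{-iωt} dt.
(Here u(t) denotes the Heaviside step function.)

F(ω) = \frac{144 \left(12 - \omega^{2}\right)}{\left(\omega^{2} + 36\right)^{3}}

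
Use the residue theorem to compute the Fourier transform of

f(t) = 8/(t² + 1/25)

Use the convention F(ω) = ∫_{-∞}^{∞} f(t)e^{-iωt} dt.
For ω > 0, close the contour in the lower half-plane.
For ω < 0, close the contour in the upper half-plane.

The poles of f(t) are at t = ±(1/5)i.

Let g(z) = f(z)e^{-iωz}; for large |z| the factor e^{-iωz} decays in the lower half-plane when ω > 0 and in the upper half-plane when ω < 0.

Case ω > 0 (lower half-plane, clockwise contour ⇒ F(ω) = -2πi·ΣRes):
  Res_{z = - \frac{i}{5}} g(z) = 20 i e^{- \frac{\omega}{5}}
  F(ω) = -2πi·ΣRes = 40 \pi e^{- \frac{\omega}{5}}

Case ω < 0 (upper half-plane, counterclockwise contour ⇒ F(ω) = +2πi·ΣRes):
  Res_{z = \frac{i}{5}} g(z) = - 20 i e^{\frac{\omega}{5}}
  F(ω) = 2πi·ΣRes = 40 \pi e^{\frac{\omega}{5}}

Both cases combine into a single formula in |ω|:

F(ω) = 40 \pi e^{- \frac{\left|{\omega}\right|}{5}}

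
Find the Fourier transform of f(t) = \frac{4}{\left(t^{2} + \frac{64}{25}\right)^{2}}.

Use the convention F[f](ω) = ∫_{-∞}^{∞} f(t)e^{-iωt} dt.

F(ω) = \frac{25 \pi \left(8 \left|{\omega}\right| + 5\right) e^{- \frac{8 \left|{\omega}\right|}{5}}}{256}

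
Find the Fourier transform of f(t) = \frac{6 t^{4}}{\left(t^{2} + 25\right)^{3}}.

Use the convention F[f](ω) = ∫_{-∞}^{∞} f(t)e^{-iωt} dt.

F(ω) = \frac{3 \pi \left(25 \omega^{2} - 25 \left|{\omega}\right| + 3\right) e^{- 5 \left|{\omega}\right|}}{20}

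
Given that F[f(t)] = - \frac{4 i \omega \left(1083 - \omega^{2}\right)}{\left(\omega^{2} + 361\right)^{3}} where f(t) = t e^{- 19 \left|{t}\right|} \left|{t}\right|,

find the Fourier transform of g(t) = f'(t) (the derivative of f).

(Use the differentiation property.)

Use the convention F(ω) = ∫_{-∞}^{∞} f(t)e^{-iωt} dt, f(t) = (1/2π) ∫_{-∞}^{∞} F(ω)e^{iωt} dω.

F[g](ω) = \frac{4 \omega^{2} \left(1083 - \omega^{2}\right)}{\left(\omega^{2} + 361\right)^{3}}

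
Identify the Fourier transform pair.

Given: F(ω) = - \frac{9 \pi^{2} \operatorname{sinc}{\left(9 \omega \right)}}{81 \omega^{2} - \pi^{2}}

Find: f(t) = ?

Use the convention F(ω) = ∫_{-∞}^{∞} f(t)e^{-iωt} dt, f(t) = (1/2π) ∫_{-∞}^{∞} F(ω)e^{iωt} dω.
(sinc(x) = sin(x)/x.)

f(t) = \begin{cases} \cos^{2}{\left(\frac{\pi t}{18} \right)} & \text{for}\: \left|{t}\right| < 9 \\0 & \text{otherwise} \end{cases}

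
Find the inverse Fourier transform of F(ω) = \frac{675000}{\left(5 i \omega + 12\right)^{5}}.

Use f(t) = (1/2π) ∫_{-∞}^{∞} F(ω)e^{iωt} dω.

f(t) = 9 t^{4} e^{- \frac{12 t}{5}} u\left(t\right)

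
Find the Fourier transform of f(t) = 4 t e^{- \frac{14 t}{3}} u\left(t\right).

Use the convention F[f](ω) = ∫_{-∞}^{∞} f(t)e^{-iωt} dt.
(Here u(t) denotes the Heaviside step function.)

F(ω) = \frac{36}{\left(3 i \omega + 14\right)^{2}}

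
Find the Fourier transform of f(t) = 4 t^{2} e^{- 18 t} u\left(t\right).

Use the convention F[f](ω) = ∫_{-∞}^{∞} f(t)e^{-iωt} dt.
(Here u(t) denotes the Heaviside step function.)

F(ω) = \frac{8}{\left(i \omega + 18\right)^{3}}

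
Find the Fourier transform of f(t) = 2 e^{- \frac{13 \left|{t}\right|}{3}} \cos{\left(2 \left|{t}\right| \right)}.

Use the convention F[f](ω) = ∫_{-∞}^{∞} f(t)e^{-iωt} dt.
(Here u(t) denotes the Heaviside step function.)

F(ω) = \frac{156 \left(9 \omega^{2} + 205\right)}{81 \omega^{4} + 2394 \omega^{2} + 42025}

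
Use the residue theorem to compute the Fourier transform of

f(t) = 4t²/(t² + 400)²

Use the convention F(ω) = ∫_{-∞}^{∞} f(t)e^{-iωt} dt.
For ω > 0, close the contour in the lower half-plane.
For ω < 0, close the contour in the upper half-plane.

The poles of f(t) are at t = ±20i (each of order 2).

Let g(z) = f(z)e^{-iωz}; for large |z| the factor e^{-iωz} decays in the lower half-plane when ω > 0 and in the upper half-plane when ω < 0.

Case ω > 0 (lower half-plane, clockwise contour ⇒ F(ω) = -2πi·ΣRes):
  Res_{z = - 20 i} g(z) = i \left(\frac{1}{20} - \omega\right) e^{- 20 \omega} (pole of order 2)
  F(ω) = -2πi·ΣRes = \frac{\pi \left(1 - 20 \omega\right) e^{- 20 \omega}}{10}

Case ω < 0 (upper half-plane, counterclockwise contour ⇒ F(ω) = +2πi·ΣRes):
  Res_{z = 20 i} g(z) = i \left(- \omega - \frac{1}{20}\right) e^{20 \omega} (pole of order 2)
  F(ω) = 2πi·ΣRes = \frac{\pi \left(20 \omega + 1\right) e^{20 \omega}}{10}

Both cases combine into a single formula in |ω|:

F(ω) = \frac{\pi \left(1 - 20 \left|{\omega}\right|\right) e^{- 20 \left|{\omega}\right|}}{10}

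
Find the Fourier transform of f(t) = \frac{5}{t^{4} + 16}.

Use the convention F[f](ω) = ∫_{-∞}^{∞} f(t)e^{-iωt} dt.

F(ω) = \frac{5 \pi e^{- \sqrt{2} \left|{\omega}\right|} \sin{\left(\sqrt{2} \left|{\omega}\right| + \frac{\pi}{4} \right)}}{8}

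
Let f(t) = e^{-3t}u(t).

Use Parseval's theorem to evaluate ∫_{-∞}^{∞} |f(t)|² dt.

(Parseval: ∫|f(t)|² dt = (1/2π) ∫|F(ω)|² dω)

∫|f(t)|² dt = \frac{1}{6}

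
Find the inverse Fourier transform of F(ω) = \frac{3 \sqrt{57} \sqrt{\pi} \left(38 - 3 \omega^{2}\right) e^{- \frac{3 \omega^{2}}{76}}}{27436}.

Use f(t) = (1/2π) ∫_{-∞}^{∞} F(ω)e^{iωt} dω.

f(t) = t^{2} e^{- \frac{19 t^{2}}{3}}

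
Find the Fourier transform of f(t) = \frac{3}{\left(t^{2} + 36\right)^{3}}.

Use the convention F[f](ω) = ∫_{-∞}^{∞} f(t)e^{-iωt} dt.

F(ω) = \frac{\pi \left(12 \omega^{2} + 6 \left|{\omega}\right| + 1\right) e^{- 6 \left|{\omega}\right|}}{6912}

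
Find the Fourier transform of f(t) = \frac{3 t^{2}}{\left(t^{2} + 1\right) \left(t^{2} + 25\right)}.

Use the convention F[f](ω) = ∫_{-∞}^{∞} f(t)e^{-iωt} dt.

F(ω) = \frac{\pi \left(5 - e^{4 \left|{\omega}\right|}\right) e^{- 5 \left|{\omega}\right|}}{8}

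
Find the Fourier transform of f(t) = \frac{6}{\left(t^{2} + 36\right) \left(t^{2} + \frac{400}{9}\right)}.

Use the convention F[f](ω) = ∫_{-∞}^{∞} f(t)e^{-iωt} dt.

F(ω) = \frac{9 \pi e^{- 6 \left|{\omega}\right|}}{76} - \frac{81 \pi e^{- \frac{20 \left|{\omega}\right|}{3}}}{760}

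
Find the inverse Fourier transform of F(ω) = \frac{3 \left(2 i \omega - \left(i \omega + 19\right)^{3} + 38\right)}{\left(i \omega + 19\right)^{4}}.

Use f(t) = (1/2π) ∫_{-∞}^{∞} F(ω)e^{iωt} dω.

f(t) = 3 \left(t^{2} - 1\right) e^{- 19 t} u\left(t\right)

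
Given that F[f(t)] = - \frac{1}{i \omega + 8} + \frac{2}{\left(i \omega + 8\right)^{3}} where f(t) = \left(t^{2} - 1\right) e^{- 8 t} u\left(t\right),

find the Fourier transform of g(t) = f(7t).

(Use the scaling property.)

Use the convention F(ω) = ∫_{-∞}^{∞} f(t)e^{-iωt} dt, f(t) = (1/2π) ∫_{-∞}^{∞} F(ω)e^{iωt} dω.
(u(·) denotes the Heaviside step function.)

F[g](ω) = \frac{98 i \omega - \left(i \omega + 56\right)^{3} + 5488}{\left(i \omega + 56\right)^{4}}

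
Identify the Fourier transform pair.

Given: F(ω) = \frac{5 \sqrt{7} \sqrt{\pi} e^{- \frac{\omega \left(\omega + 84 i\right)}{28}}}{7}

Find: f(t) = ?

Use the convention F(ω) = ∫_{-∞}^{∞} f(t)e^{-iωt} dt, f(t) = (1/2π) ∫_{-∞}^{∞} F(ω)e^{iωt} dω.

f(t) = 5 e^{- 7 \left(t - 3\right)^{2}}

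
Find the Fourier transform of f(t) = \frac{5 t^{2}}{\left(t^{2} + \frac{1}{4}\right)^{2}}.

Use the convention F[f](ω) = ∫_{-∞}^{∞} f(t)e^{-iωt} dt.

F(ω) = \frac{5 \pi \left(2 - \left|{\omega}\right|\right) e^{- \frac{\left|{\omega}\right|}{2}}}{2}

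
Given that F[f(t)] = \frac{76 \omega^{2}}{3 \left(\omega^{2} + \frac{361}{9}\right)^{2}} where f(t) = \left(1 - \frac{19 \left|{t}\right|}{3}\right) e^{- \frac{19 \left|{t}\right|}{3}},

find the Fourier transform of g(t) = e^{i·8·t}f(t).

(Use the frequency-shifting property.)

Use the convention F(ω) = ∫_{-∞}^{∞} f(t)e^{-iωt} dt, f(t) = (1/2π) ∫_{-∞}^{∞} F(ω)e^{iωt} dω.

F[g](ω) = \frac{2052 \left(\omega - 8\right)^{2}}{\left(9 \left(\omega - 8\right)^{2} + 361\right)^{2}}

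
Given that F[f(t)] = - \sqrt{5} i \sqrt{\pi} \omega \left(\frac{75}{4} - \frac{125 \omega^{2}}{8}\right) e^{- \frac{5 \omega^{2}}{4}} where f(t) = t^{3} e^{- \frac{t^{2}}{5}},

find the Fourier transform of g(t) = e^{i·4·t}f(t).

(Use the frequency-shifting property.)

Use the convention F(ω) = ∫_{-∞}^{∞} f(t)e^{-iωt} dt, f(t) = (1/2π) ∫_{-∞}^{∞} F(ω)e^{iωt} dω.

F[g](ω) = \frac{25 \sqrt{5} i \sqrt{\pi} \left(\omega - 4\right) \left(5 \left(\omega - 4\right)^{2} - 6\right) e^{- \frac{5 \left(\omega - 4\right)^{2}}{4}}}{8}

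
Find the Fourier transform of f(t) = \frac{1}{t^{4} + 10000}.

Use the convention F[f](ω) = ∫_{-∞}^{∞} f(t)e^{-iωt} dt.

F(ω) = \frac{\pi e^{- 5 \sqrt{2} \left|{\omega}\right|} \sin{\left(5 \sqrt{2} \left|{\omega}\right| + \frac{\pi}{4} \right)}}{1000}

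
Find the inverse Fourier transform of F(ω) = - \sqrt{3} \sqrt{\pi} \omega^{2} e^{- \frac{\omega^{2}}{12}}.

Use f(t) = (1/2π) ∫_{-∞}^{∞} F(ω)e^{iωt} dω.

f(t) = 9 \left(12 t^{2} - 2\right) e^{- 3 t^{2}}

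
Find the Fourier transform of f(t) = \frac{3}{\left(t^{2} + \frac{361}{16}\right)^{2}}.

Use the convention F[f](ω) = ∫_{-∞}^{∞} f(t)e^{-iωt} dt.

F(ω) = \frac{24 \pi \left(19 \left|{\omega}\right| + 4\right) e^{- \frac{19 \left|{\omega}\right|}{4}}}{6859}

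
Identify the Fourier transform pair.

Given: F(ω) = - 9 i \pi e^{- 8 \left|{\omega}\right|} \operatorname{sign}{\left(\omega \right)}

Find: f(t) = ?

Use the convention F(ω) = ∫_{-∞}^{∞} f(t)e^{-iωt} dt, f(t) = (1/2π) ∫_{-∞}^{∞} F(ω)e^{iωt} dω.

f(t) = \frac{9 t}{t^{2} + 64}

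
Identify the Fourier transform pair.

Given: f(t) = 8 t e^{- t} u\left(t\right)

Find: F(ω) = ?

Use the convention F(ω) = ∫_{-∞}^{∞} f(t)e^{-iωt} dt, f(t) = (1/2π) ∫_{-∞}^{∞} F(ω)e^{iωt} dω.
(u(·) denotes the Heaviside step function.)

F(ω) = \frac{8}{\left(i \omega + 1\right)^{2}}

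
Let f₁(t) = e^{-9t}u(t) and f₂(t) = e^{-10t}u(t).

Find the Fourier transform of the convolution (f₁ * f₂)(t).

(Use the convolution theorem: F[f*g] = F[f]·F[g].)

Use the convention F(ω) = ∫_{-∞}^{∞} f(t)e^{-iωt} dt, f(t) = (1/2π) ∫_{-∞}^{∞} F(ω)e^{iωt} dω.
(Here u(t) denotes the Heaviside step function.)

F[f₁*f₂](ω) = \frac{1}{\left(i \omega + 9\right) \left(i \omega + 10\right)}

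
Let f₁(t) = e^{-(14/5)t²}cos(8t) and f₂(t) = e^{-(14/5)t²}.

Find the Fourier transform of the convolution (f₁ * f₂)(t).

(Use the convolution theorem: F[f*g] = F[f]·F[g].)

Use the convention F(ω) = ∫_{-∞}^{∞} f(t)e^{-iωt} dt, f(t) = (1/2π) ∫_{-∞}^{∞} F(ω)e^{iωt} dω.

F[f₁*f₂](ω) = \frac{5 \pi \left(e^{\frac{20 \omega}{7}} + 1\right) e^{- \frac{5 \omega^{2}}{28} - \frac{10 \omega}{7} - \frac{40}{7}}}{28}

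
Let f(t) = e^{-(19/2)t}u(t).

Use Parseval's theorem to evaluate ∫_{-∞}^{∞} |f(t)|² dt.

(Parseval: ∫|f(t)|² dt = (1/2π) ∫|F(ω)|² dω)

∫|f(t)|² dt = \frac{1}{19}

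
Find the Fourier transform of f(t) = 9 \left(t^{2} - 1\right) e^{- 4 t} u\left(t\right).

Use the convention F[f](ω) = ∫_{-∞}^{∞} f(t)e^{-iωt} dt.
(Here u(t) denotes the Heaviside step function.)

F(ω) = \frac{9 \left(2 i \omega - \left(i \omega + 4\right)^{3} + 8\right)}{\left(i \omega + 4\right)^{4}}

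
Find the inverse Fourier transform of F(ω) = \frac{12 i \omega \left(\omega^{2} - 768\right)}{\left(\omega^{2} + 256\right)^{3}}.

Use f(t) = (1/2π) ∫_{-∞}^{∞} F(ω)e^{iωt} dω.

f(t) = 3 t e^{- 16 \left|{t}\right|} \left|{t}\right|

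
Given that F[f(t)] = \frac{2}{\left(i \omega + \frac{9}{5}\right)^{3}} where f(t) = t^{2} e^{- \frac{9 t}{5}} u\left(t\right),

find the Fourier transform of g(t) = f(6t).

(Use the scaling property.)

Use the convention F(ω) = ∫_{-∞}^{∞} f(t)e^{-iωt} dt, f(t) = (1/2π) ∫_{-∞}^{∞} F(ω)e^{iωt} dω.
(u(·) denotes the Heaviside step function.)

F[g](ω) = \frac{9000}{\left(5 i \omega + 54\right)^{3}}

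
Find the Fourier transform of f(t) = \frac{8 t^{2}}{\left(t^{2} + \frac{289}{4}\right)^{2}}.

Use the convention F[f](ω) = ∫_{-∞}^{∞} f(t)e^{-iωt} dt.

F(ω) = \frac{4 \pi \left(2 - 17 \left|{\omega}\right|\right) e^{- \frac{17 \left|{\omega}\right|}{2}}}{17}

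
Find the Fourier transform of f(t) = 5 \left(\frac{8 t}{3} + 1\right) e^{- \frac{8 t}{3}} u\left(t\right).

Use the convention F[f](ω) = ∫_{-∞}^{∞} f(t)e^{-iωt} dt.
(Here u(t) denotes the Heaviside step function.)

F(ω) = \frac{15 \left(- 3 i \omega - 16\right)}{9 \omega^{2} - 48 i \omega - 64}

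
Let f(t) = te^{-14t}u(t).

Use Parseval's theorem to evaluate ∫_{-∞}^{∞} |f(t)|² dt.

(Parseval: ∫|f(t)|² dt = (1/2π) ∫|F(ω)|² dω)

∫|f(t)|² dt = \frac{1}{10976}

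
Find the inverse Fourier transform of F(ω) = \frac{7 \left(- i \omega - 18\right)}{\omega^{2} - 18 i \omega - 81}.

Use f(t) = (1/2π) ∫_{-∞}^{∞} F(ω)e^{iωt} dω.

f(t) = 7 \left(9 t + 1\right) e^{- 9 t} u\left(t\right)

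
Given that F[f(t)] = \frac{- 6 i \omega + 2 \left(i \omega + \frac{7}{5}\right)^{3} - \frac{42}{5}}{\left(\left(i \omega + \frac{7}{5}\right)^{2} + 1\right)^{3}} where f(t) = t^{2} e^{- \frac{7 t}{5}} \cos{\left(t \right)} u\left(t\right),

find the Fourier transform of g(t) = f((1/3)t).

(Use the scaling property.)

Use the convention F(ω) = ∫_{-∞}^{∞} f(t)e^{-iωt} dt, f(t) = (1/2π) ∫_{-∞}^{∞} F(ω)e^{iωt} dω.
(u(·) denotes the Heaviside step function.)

F[g](ω) = \frac{750 \left(- 1125 i \omega + \left(15 i \omega + 7\right)^{3} - 525\right)}{\left(\left(15 i \omega + 7\right)^{2} + 25\right)^{3}}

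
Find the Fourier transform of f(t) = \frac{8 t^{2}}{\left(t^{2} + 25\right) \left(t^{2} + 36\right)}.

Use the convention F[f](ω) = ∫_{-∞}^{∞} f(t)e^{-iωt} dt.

F(ω) = \frac{8 \pi \left(6 - 5 e^{\left|{\omega}\right|}\right) e^{- 6 \left|{\omega}\right|}}{11}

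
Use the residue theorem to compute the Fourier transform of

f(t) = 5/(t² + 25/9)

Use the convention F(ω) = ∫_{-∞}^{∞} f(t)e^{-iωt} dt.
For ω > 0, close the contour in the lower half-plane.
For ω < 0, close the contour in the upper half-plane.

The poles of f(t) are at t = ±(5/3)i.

Let g(z) = f(z)e^{-iωz}; for large |z| the factor e^{-iωz} decays in the lower half-plane when ω > 0 and in the upper half-plane when ω < 0.

Case ω > 0 (lower half-plane, clockwise contour ⇒ F(ω) = -2πi·ΣRes):
  Res_{z = - \frac{5 i}{3}} g(z) = \frac{3 i e^{- \frac{5 \omega}{3}}}{2}
  F(ω) = -2πi·ΣRes = 3 \pi e^{- \frac{5 \omega}{3}}

Case ω < 0 (upper half-plane, counterclockwise contour ⇒ F(ω) = +2πi·ΣRes):
  Res_{z = \frac{5 i}{3}} g(z) = - \frac{3 i e^{\frac{5 \omega}{3}}}{2}
  F(ω) = 2πi·ΣRes = 3 \pi e^{\frac{5 \omega}{3}}

Both cases combine into a single formula in |ω|:

F(ω) = 3 \pi e^{- \frac{5 \left|{\omega}\right|}{3}}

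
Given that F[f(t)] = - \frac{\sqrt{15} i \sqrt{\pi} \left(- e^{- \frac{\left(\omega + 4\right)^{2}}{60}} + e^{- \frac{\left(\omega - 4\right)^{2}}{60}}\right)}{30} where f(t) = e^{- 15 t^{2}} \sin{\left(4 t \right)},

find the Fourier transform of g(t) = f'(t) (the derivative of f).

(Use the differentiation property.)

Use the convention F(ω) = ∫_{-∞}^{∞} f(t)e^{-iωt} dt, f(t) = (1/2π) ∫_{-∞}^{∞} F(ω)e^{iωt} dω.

F[g](ω) = \frac{\sqrt{15} \sqrt{\pi} \omega \left(e^{\frac{4 \omega}{15}} - 1\right) e^{- \frac{\omega^{2}}{60} - \frac{2 \omega}{15} - \frac{4}{15}}}{30}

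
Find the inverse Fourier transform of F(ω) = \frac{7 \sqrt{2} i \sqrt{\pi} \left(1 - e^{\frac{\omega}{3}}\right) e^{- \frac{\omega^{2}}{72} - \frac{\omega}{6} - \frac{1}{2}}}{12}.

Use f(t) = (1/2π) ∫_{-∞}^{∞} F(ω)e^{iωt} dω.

f(t) = 7 e^{- 18 t^{2}} \sin{\left(6 t \right)}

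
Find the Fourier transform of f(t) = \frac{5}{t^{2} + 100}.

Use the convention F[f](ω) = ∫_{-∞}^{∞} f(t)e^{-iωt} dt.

F(ω) = \frac{\pi e^{- 10 \left|{\omega}\right|}}{2}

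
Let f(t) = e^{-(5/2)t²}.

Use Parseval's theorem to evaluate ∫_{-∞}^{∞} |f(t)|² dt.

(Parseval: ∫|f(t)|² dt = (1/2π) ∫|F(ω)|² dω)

∫|f(t)|² dt = \frac{\sqrt{5} \sqrt{\pi}}{5}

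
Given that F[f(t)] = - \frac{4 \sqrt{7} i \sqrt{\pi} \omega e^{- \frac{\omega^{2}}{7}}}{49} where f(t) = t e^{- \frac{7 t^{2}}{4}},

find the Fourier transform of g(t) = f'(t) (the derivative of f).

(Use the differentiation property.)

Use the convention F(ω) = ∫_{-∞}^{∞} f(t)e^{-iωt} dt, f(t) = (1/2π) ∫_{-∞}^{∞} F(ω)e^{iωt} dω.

F[g](ω) = \frac{4 \sqrt{7} \sqrt{\pi} \omega^{2} e^{- \frac{\omega^{2}}{7}}}{49}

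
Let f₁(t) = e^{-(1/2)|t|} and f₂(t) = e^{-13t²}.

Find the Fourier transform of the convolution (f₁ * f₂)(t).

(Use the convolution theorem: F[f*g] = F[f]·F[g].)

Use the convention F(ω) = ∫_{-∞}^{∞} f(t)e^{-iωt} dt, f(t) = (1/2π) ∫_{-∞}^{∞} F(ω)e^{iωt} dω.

F[f₁*f₂](ω) = \frac{4 \sqrt{13} \sqrt{\pi} e^{- \frac{\omega^{2}}{52}}}{13 \left(4 \omega^{2} + 1\right)}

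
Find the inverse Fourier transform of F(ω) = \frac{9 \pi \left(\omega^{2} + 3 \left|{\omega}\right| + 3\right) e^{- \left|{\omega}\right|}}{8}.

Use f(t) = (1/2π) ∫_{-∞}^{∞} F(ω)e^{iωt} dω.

f(t) = \frac{9}{\left(t^{2} + 1\right)^{3}}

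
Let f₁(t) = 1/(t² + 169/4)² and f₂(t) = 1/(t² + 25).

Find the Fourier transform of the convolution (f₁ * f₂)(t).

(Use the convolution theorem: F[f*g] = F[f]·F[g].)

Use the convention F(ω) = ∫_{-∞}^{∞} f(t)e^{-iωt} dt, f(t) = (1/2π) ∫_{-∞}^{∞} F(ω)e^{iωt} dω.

F[f₁*f₂](ω) = \frac{2 \pi^{2} \left(13 \left|{\omega}\right| + 2\right) e^{- \frac{23 \left|{\omega}\right|}{2}}}{10985}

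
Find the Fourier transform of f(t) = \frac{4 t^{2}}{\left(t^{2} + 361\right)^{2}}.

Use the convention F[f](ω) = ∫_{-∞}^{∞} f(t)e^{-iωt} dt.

F(ω) = \frac{2 \pi \left(1 - 19 \left|{\omega}\right|\right) e^{- 19 \left|{\omega}\right|}}{19}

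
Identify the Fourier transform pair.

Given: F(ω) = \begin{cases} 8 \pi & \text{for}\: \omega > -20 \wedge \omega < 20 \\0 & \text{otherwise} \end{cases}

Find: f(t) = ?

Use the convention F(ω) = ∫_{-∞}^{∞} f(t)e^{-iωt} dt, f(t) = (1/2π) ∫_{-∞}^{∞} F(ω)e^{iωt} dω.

f(t) = \frac{8 \sin{\left(20 t \right)}}{t}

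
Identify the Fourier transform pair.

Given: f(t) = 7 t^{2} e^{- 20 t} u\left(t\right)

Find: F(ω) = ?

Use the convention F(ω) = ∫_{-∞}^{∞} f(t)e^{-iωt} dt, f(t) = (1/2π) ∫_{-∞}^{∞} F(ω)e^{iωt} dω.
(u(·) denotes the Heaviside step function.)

F(ω) = \frac{14}{\left(i \omega + 20\right)^{3}}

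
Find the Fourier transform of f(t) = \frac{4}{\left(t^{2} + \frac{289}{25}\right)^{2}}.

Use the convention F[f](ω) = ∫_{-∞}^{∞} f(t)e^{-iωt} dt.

F(ω) = \frac{50 \pi \left(17 \left|{\omega}\right| + 5\right) e^{- \frac{17 \left|{\omega}\right|}{5}}}{4913}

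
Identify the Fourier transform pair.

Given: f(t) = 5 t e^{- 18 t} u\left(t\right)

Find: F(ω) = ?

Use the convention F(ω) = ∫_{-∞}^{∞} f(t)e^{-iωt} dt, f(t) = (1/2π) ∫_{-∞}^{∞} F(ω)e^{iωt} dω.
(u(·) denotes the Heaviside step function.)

F(ω) = \frac{5}{\left(i \omega + 18\right)^{2}}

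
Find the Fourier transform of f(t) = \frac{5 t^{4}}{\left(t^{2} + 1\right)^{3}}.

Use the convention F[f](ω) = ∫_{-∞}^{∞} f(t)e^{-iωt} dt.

F(ω) = \frac{5 \pi \left(\omega^{2} - 5 \left|{\omega}\right| + 3\right) e^{- \left|{\omega}\right|}}{8}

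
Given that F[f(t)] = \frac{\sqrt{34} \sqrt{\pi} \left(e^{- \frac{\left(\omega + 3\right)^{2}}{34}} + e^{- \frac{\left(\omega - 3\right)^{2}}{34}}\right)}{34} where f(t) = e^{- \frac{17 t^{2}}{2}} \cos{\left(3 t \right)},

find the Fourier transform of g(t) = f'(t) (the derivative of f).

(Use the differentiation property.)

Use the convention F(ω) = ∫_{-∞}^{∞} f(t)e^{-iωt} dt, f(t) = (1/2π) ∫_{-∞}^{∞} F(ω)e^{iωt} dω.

F[g](ω) = \frac{\sqrt{34} i \sqrt{\pi} \omega \left(e^{\frac{6 \omega}{17}} + 1\right) e^{- \frac{\omega^{2}}{34} - \frac{3 \omega}{17} - \frac{9}{34}}}{34}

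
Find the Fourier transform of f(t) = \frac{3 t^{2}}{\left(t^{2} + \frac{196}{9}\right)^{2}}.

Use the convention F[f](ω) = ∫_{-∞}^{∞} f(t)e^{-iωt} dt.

F(ω) = \frac{3 \pi \left(3 - 14 \left|{\omega}\right|\right) e^{- \frac{14 \left|{\omega}\right|}{3}}}{28}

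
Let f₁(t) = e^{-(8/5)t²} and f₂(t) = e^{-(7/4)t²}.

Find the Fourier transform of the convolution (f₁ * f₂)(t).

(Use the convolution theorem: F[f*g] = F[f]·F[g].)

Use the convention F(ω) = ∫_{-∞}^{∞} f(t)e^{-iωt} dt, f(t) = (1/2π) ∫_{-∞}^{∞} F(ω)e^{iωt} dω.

F[f₁*f₂](ω) = \frac{\sqrt{70} \pi e^{- \frac{67 \omega^{2}}{224}}}{14}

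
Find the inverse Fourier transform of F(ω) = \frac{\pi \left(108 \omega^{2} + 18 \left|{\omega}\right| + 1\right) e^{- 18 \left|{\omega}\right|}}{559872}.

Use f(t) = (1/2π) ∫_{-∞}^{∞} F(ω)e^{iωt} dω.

f(t) = \frac{9}{\left(t^{2} + 324\right)^{3}}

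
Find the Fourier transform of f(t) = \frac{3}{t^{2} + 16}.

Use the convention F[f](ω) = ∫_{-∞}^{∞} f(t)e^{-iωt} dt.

F(ω) = \frac{3 \pi e^{- 4 \left|{\omega}\right|}}{4}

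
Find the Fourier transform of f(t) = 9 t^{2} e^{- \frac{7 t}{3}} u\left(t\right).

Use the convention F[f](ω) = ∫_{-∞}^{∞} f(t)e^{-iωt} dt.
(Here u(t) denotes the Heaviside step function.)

F(ω) = \frac{486}{\left(3 i \omega + 7\right)^{3}}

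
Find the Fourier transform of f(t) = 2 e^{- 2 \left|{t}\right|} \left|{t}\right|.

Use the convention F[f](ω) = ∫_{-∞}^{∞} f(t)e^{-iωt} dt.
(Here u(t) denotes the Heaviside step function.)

F(ω) = \frac{4 \left(4 - \omega^{2}\right)}{\left(\omega^{2} + 4\right)^{2}}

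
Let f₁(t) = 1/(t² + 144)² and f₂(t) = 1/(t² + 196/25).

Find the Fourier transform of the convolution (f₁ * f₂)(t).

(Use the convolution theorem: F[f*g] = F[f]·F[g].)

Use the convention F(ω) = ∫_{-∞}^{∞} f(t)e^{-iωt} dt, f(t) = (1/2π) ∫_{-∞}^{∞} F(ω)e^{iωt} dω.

F[f₁*f₂](ω) = \frac{5 \pi^{2} \left(12 \left|{\omega}\right| + 1\right) e^{- \frac{74 \left|{\omega}\right|}{5}}}{48384}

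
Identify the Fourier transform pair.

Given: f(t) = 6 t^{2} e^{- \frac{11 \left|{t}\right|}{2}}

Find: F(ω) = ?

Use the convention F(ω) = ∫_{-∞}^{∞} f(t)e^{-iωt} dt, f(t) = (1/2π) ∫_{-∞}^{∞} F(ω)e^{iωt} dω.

F(ω) = \frac{2112 \left(121 - 12 \omega^{2}\right)}{\left(4 \omega^{2} + 121\right)^{3}}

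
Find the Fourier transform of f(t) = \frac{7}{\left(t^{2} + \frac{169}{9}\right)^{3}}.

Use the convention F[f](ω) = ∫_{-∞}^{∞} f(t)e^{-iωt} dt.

F(ω) = \frac{189 \pi \left(169 \omega^{2} + 117 \left|{\omega}\right| + 27\right) e^{- \frac{13 \left|{\omega}\right|}{3}}}{2970344}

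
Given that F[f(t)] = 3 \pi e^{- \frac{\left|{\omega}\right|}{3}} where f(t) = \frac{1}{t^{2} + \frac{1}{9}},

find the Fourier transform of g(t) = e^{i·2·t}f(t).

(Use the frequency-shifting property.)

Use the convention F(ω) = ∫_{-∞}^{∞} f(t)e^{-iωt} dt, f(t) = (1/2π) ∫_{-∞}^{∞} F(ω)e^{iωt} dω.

F[g](ω) = 3 \pi e^{- \frac{\left|{\omega - 2}\right|}{3}}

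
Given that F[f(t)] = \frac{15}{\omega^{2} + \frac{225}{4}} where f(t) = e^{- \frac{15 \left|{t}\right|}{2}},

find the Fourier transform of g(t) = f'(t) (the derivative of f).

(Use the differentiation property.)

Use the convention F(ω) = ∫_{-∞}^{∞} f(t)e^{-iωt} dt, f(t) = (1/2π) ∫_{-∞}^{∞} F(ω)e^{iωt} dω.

F[g](ω) = \frac{60 i \omega}{4 \omega^{2} + 225}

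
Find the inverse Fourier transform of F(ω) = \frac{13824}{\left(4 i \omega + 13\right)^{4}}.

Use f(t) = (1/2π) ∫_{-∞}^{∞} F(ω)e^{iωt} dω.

f(t) = 9 t^{3} e^{- \frac{13 t}{4}} u\left(t\right)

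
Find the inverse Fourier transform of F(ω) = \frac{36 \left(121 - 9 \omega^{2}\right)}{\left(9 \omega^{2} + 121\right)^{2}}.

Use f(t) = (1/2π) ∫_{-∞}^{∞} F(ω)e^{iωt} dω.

f(t) = 2 e^{- \frac{11 \left|{t}\right|}{3}} \left|{t}\right|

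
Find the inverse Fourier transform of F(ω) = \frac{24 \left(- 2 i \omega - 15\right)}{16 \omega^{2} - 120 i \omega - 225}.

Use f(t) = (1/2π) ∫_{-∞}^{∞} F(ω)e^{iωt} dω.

f(t) = 3 \left(\frac{15 t}{4} + 1\right) e^{- \frac{15 t}{4}} u\left(t\right)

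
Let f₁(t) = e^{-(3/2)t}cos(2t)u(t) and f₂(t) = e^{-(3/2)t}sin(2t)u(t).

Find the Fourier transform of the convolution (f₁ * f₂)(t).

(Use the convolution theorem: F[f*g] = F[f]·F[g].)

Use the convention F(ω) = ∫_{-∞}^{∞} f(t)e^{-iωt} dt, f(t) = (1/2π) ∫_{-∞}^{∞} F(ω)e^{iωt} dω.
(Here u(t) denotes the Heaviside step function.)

F[f₁*f₂](ω) = \frac{16 \left(2 i \omega + 3\right)}{\left(\left(2 i \omega + 3\right)^{2} + 16\right)^{2}}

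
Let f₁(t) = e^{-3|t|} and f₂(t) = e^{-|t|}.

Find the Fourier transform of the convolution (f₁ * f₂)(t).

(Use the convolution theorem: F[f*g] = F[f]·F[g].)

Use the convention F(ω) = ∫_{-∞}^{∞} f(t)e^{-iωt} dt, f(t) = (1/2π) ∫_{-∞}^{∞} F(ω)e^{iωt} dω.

F[f₁*f₂](ω) = \frac{12}{\left(\omega^{2} + 1\right) \left(\omega^{2} + 9\right)}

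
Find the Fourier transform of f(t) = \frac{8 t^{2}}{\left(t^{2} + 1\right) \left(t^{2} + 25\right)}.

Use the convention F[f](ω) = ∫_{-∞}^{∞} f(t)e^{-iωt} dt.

F(ω) = \frac{\pi \left(5 - e^{4 \left|{\omega}\right|}\right) e^{- 5 \left|{\omega}\right|}}{3}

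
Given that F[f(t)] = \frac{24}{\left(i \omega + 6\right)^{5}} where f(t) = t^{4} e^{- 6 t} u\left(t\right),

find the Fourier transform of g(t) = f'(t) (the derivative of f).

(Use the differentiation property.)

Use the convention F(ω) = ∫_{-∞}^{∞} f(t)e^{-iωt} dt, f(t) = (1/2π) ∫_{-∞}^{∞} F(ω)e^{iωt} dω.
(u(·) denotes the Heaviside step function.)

F[g](ω) = \frac{24 i \omega}{\left(i \omega + 6\right)^{5}}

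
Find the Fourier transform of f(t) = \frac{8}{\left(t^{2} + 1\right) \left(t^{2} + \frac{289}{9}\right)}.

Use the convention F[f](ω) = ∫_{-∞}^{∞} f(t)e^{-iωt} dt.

F(ω) = \frac{9 \pi e^{- \left|{\omega}\right|}}{35} - \frac{27 \pi e^{- \frac{17 \left|{\omega}\right|}{3}}}{595}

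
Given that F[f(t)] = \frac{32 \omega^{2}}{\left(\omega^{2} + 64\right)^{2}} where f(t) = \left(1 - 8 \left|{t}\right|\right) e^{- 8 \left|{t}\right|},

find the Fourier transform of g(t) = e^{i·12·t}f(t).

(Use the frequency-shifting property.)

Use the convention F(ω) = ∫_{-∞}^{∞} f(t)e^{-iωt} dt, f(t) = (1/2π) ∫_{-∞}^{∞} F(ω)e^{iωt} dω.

F[g](ω) = \frac{32 \left(\omega - 12\right)^{2}}{\left(\left(\omega - 12\right)^{2} + 64\right)^{2}}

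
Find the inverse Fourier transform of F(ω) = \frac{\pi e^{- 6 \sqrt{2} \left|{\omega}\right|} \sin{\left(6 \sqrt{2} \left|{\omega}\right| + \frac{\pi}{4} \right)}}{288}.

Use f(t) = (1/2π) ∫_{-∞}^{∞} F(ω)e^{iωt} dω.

f(t) = \frac{6}{t^{4} + 20736}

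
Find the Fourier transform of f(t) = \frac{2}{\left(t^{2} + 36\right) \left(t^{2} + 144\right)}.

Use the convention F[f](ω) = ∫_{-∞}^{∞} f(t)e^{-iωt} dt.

F(ω) = \frac{\pi \left(2 e^{6 \left|{\omega}\right|} - 1\right) e^{- 12 \left|{\omega}\right|}}{648}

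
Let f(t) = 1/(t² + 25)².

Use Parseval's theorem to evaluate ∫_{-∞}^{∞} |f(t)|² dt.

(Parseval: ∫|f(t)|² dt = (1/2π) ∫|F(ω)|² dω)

∫|f(t)|² dt = \frac{\pi}{250000}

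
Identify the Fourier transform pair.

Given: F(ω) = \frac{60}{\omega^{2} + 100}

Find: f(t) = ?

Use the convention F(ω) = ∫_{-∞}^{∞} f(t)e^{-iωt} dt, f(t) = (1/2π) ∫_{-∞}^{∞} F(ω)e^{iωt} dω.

f(t) = 3 e^{- 10 \left|{t}\right|}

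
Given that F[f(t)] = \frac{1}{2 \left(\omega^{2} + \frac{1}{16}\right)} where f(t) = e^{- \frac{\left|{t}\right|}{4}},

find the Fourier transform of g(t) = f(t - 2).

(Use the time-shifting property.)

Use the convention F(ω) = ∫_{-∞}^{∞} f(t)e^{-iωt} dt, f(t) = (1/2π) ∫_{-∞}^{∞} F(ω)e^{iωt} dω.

F[g](ω) = \frac{8 e^{- 2 i \omega}}{16 \omega^{2} + 1}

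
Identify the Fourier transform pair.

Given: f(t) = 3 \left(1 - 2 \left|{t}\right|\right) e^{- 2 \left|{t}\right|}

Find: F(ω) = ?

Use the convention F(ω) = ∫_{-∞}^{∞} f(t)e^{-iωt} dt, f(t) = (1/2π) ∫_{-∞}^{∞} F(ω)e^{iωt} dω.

F(ω) = \frac{24 \omega^{2}}{\left(\omega^{2} + 4\right)^{2}}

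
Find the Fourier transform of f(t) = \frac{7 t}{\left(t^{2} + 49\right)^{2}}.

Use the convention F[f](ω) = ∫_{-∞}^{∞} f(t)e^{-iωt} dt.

F(ω) = - \frac{i \pi \omega e^{- 7 \left|{\omega}\right|}}{2}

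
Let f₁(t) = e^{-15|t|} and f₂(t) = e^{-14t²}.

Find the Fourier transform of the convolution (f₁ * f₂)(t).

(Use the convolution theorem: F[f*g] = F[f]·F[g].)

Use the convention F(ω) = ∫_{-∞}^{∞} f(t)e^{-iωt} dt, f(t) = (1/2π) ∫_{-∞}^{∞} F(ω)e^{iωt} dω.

F[f₁*f₂](ω) = \frac{15 \sqrt{14} \sqrt{\pi} e^{- \frac{\omega^{2}}{56}}}{7 \left(\omega^{2} + 225\right)}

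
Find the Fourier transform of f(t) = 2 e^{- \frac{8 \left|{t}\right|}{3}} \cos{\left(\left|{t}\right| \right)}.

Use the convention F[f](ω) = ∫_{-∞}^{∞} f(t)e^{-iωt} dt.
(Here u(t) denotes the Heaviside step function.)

F(ω) = \frac{96 \left(9 \omega^{2} + 73\right)}{81 \omega^{4} + 990 \omega^{2} + 5329}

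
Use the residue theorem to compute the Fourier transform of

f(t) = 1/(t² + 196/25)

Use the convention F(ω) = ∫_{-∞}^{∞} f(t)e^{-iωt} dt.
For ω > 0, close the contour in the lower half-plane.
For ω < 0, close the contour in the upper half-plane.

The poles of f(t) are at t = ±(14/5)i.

Let g(z) = f(z)e^{-iωz}; for large |z| the factor e^{-iωz} decays in the lower half-plane when ω > 0 and in the upper half-plane when ω < 0.

Case ω > 0 (lower half-plane, clockwise contour ⇒ F(ω) = -2πi·ΣRes):
  Res_{z = - \frac{14 i}{5}} g(z) = \frac{5 i e^{- \frac{14 \omega}{5}}}{28}
  F(ω) = -2πi·ΣRes = \frac{5 \pi e^{- \frac{14 \omega}{5}}}{14}

Case ω < 0 (upper half-plane, counterclockwise contour ⇒ F(ω) = +2πi·ΣRes):
  Res_{z = \frac{14 i}{5}} g(z) = - \frac{5 i e^{\frac{14 \omega}{5}}}{28}
  F(ω) = 2πi·ΣRes = \frac{5 \pi e^{\frac{14 \omega}{5}}}{14}

Both cases combine into a single formula in |ω|:

F(ω) = \frac{5 \pi e^{- \frac{14 \left|{\omega}\right|}{5}}}{14}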